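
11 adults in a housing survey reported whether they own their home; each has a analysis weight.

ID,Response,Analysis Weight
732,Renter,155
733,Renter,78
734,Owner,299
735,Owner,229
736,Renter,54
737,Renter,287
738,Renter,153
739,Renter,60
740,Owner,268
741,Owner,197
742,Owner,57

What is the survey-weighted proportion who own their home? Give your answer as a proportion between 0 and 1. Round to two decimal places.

Sum of weights for 'Owner' = 299 + 229 + 268 + 197 + 57 = 1050
Total weight = 155 + 78 + 299 + 229 + 54 + 287 + 153 + 60 + 268 + 197 + 57 = 1837
Weighted proportion = 1050 / 1837 = 0.5715841

0.57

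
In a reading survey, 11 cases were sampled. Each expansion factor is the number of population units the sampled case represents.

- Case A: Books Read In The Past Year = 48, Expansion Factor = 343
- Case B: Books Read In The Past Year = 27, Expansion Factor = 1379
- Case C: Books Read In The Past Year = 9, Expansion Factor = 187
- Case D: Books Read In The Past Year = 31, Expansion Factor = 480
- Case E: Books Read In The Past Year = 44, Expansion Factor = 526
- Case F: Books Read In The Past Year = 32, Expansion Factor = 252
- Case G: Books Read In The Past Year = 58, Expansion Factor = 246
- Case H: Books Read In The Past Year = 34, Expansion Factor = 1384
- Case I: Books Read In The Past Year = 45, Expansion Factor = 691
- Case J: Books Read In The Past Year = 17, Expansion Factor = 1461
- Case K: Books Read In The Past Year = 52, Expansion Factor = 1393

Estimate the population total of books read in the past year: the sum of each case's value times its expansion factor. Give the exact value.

Weighted total = 291160

291160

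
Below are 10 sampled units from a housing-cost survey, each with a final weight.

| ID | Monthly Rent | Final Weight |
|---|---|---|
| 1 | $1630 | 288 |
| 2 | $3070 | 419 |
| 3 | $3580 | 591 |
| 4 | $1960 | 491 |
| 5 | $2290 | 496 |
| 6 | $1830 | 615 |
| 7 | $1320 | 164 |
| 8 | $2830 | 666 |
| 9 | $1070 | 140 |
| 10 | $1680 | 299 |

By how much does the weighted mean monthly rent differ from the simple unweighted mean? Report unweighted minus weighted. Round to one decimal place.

Unweighted sum = 21260
Unweighted mean = 21260 / 10 = 2126
Weighted sum = 1630×288 + 3070×419 + 3580×591 + 1960×491 + 2290×496 + 1830×615 + 1320×164 + 2830×666 + 1070×140 + 1680×299
  = 469440 + 1286330 + 2115780 + 962360 + 1135840 + 1125450 + 216480 + 1884780 + 149800 + 502320 = 9848580
Sum of weights = 288 + 419 + 591 + 491 + 496 + 615 + 164 + 666 + 140 + 299 = 4169
Weighted mean = 9848580 / 4169 = 2362.3363
Difference (unweighted minus weighted) = -236.33629

-236.3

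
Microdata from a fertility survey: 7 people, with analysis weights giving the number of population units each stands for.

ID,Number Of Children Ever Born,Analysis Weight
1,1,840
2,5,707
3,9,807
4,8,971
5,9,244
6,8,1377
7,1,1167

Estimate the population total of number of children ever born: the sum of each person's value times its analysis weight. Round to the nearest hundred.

33800

Weighted total = 1×840 + 5×707 + 9×807 + 8×971 + 9×244 + 8×1377 + 1×1167
  = 33785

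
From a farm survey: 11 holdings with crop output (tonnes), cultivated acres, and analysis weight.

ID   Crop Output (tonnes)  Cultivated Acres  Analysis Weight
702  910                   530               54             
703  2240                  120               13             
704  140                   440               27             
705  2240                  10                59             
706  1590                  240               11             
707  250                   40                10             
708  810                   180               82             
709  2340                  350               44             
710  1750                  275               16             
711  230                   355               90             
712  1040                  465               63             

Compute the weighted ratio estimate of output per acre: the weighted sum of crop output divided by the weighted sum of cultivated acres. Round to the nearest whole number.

Σ wᵢ·y = 910×54 + 2240×13 + 140×27 + 2240×59 + 1590×11 + 250×10 + 810×82 + 2340×44 + 1750×16 + 230×90 + 1040×63
  = 49140 + 29120 + 3780 + 132160 + 17490 + 2500 + 66420 + 102960 + 28000 + 20700 + 65520 = 517790
Σ wᵢ·x = 530×54 + 120×13 + 440×27 + 10×59 + 240×11 + 40×10 + 180×82 + 350×44 + 275×16 + 355×90 + 465×63
  = 141495
Ratio = 517790 / 141495 = 3.6594226

4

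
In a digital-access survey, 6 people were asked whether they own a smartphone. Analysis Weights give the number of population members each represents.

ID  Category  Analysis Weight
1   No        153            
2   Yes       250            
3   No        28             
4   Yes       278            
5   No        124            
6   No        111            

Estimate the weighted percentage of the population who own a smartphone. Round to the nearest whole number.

56

Sum of weights for 'Yes' = 250 + 278 = 528
Total weight = 944
Weighted proportion = 528 / 944 = 0.55932203 → 55.932203%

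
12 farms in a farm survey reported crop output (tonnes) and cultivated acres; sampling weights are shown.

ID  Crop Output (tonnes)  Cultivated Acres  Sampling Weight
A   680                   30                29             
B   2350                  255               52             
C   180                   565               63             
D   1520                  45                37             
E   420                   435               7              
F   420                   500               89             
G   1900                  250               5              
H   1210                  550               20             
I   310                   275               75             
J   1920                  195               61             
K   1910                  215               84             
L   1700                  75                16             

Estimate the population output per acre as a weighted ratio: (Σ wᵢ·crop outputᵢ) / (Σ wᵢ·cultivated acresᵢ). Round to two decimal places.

3.75

Σ wᵢ·y = 680×29 + 2350×52 + 180×63 + 1520×37 + 420×7 + 420×89 + 1900×5 + 1210×20 + 310×75 + 1920×61 + 1910×84 + 1700×16
  = 611530
Σ wᵢ·x = 162965
Ratio = 611530 / 162965 = 3.7525235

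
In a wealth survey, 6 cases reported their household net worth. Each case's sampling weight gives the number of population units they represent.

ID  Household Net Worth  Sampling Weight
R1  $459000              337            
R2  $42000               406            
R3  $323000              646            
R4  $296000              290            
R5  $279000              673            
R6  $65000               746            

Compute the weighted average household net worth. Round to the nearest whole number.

Weighted sum = 459000×337 + 42000×406 + 323000×646 + 296000×290 + 279000×673 + 65000×746
  = 154683000 + 17052000 + 208658000 + 85840000 + 187767000 + 48490000 = 702490000
Sum of weights = 3098
Weighted mean = 702490000 / 3098 = 226755.97

226756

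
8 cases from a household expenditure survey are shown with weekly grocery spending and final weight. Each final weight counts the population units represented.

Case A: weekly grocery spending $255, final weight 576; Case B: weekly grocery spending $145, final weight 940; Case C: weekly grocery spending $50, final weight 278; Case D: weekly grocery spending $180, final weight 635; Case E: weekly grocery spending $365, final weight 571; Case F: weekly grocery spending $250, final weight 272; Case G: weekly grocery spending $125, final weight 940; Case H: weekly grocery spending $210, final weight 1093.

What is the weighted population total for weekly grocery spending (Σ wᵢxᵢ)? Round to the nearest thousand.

Weighted total = 255×576 + 145×940 + 50×278 + 180×635 + 365×571 + 250×272 + 125×940 + 210×1093
  = 146880 + 136300 + 13900 + 114300 + 208415 + 68000 + 117500 + 229530 = 1034825

1035000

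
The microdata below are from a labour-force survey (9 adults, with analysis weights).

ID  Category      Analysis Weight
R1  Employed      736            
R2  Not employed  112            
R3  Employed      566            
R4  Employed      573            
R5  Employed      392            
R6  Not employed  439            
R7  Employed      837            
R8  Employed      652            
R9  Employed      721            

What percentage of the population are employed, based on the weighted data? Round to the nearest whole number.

89

Sum of weights for 'Employed' = 736 + 566 + 573 + 392 + 837 + 652 + 721 = 4477
Total weight = 736 + 112 + 566 + 573 + 392 + 439 + 837 + 652 + 721 = 5028
Weighted proportion = 4477 / 5028 = 0.89041368 → 89.041368%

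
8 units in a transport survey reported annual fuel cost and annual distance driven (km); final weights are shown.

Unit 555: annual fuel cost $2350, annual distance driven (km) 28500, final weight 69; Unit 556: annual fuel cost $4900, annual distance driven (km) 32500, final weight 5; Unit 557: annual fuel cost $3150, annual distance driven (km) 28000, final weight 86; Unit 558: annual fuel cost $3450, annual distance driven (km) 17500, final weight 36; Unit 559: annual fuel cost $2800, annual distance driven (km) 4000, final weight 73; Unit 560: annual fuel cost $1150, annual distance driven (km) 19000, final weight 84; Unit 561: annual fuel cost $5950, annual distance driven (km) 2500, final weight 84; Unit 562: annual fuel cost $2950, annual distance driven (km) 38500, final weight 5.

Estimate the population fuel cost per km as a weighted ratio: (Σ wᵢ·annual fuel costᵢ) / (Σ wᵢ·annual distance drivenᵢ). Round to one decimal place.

0.2

Σ wᵢ·y = 2350×69 + 4900×5 + 3150×86 + 3450×36 + 2800×73 + 1150×84 + 5950×84 + 2950×5
  = 1397300
Σ wᵢ·x = 28500×69 + 32500×5 + 28000×86 + 17500×36 + 4000×73 + 19000×84 + 2500×84 + 38500×5
  = 1966500 + 162500 + 2408000 + 630000 + 292000 + 1596000 + 210000 + 192500 = 7457500
Ratio = 1397300 / 7457500 = 0.18736842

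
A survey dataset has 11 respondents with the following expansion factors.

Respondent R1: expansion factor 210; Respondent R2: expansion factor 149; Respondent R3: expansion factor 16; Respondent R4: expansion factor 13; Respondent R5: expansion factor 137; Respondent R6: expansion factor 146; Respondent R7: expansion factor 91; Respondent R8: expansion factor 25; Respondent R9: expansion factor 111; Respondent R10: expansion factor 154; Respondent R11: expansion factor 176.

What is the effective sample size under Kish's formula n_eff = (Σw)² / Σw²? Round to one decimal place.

Σ wᵢ = 210 + 149 + 16 + 13 + 137 + 146 + 91 + 25 + 111 + 154 + 176 = 1228
Σ wᵢ² = 182730
n_eff = 1228² / 182730 = 1507984 / 182730 = 8.2525256

8.3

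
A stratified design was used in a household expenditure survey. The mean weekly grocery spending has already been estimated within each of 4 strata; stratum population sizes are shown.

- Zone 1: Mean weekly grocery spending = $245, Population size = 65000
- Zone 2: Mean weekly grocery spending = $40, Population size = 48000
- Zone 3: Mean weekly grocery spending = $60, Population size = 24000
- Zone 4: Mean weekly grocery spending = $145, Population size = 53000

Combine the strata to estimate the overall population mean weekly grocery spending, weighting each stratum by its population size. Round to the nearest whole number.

142

Σ Nₕ·x̄ₕ = 245×65000 + 40×48000 + 60×24000 + 145×53000
  = 15925000 + 1920000 + 1440000 + 7685000 = 26970000
Σ Nₕ = 65000 + 48000 + 24000 + 53000 = 190000
Overall mean = 26970000 / 190000 = 141.94737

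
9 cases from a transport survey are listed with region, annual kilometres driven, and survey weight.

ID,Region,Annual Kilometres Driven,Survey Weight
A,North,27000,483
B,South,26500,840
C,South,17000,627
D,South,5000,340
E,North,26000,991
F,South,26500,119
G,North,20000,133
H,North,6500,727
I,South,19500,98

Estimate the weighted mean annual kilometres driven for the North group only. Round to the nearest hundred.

North rows: A, E, G, H
Weighted sum = 27000×483 + 26000×991 + 20000×133 + 6500×727
  = 46192500
Sum of weights = 483 + 991 + 133 + 727 = 2334
Weighted mean = 46192500 / 2334 = 19791.131

19800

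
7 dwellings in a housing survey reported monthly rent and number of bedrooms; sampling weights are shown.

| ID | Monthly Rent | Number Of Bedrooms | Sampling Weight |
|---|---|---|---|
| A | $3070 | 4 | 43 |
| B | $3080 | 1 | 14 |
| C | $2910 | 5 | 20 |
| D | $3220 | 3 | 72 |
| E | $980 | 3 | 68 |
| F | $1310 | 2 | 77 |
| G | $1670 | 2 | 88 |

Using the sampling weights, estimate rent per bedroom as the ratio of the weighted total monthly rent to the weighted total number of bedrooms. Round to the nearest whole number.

753

Σ wᵢ·y = 3070×43 + 3080×14 + 2910×20 + 3220×72 + 980×68 + 1310×77 + 1670×88
  = 779640
Σ wᵢ·x = 4×43 + 1×14 + 5×20 + 3×72 + 3×68 + 2×77 + 2×88
  = 172 + 14 + 100 + 216 + 204 + 154 + 176 = 1036
Ratio = 779640 / 1036 = 752.54826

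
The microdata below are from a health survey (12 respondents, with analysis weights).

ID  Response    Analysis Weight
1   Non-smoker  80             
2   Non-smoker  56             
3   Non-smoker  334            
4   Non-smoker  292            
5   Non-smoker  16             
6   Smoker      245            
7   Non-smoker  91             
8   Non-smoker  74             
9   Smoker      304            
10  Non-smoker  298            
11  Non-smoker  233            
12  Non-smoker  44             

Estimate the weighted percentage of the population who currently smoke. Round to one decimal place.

26.6

Sum of weights for 'Smoker' = 245 + 304 = 549
Total weight = 80 + 56 + 334 + 292 + 16 + 245 + 91 + 74 + 304 + 298 + 233 + 44 = 2067
Weighted proportion = 549 / 2067 = 0.26560232 → 26.560232%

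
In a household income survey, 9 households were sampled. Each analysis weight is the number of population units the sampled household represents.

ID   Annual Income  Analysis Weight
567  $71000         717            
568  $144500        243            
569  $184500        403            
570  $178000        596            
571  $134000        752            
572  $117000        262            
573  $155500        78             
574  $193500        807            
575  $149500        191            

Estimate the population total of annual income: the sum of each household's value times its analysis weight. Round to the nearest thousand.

594722000

Weighted total = 71000×717 + 144500×243 + 184500×403 + 178000×596 + 134000×752 + 117000×262 + 155500×78 + 193500×807 + 149500×191
  = 594722000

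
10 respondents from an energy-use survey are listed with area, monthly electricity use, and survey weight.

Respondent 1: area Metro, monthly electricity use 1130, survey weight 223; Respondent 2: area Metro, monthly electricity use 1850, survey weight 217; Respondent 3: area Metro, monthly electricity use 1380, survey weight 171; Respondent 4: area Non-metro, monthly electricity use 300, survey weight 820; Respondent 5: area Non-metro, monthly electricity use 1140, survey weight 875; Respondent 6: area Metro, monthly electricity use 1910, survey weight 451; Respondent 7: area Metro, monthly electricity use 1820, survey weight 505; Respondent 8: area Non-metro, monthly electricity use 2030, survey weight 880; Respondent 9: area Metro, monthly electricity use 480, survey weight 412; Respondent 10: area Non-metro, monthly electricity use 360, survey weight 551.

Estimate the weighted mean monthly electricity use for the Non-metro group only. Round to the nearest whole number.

1033

Non-metro rows: 4, 5, 8, 10
Weighted sum = 300×820 + 1140×875 + 2030×880 + 360×551
  = 3228260
Sum of weights = 820 + 875 + 880 + 551 = 3126
Weighted mean = 3228260 / 3126 = 1032.7127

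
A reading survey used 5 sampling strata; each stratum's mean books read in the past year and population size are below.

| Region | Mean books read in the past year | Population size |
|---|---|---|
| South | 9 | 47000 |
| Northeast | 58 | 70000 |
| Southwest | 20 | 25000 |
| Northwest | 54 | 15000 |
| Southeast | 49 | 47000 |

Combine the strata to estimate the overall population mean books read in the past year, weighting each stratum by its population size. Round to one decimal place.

Σ Nₕ·x̄ₕ = 9×47000 + 58×70000 + 20×25000 + 54×15000 + 49×47000
  = 423000 + 4060000 + 500000 + 810000 + 2303000 = 8096000
Σ Nₕ = 47000 + 70000 + 25000 + 15000 + 47000 = 204000
Overall mean = 8096000 / 204000 = 39.686275

39.7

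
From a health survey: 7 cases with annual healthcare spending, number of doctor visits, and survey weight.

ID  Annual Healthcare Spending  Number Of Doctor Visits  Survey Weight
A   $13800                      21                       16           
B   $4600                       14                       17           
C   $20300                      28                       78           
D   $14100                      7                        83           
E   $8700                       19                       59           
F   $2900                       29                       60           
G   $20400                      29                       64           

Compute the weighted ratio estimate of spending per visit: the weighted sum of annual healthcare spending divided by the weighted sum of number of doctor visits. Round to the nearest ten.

Σ wᵢ·y = 5045600
Σ wᵢ·x = 21×16 + 14×17 + 28×78 + 7×83 + 19×59 + 29×60 + 29×64
  = 336 + 238 + 2184 + 581 + 1121 + 1740 + 1856 = 8056
Ratio = 5045600 / 8056 = 626.31579

630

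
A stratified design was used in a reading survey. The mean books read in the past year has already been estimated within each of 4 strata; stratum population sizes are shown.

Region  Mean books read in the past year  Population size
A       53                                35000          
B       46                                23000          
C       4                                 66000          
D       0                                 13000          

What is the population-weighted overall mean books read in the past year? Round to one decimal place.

23.2

Σ Nₕ·x̄ₕ = 53×35000 + 46×23000 + 4×66000 + 0×13000
  = 1855000 + 1058000 + 264000 + 0 = 3177000
Σ Nₕ = 35000 + 23000 + 66000 + 13000 = 137000
Overall mean = 3177000 / 137000 = 23.189781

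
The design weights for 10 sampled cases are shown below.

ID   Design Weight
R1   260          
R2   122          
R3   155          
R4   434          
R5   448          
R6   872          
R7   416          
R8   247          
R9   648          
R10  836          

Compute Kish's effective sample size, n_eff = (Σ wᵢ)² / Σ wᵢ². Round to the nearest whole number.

Σ wᵢ = 260 + 122 + 155 + 434 + 448 + 872 + 416 + 247 + 648 + 836 = 4438
Σ wᵢ² = 67600 + 14884 + 24025 + 188356 + 200704 + 760384 + 173056 + 61009 + 419904 + 698896 = 2608818
n_eff = 4438² / 2608818 = 19695844 / 2608818 = 7.5497195

8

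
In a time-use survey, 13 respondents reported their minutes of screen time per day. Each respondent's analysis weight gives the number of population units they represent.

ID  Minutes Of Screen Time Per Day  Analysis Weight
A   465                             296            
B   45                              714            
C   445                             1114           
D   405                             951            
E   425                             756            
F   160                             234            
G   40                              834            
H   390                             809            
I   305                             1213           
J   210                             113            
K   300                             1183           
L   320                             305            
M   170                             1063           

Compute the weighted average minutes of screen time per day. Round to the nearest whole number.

Weighted sum = 2785170
Sum of weights = 9585
Weighted mean = 2785170 / 9585 = 290.5759

291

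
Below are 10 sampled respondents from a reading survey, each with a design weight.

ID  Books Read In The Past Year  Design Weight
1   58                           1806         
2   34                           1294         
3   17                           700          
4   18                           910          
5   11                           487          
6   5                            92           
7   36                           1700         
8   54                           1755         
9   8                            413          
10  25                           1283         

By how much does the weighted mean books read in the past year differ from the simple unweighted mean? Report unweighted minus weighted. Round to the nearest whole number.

Unweighted sum = 58 + 34 + 17 + 18 + 11 + 5 + 36 + 54 + 8 + 25 = 266
Unweighted mean = 266 / 10 = 26.6
Weighted sum = 58×1806 + 34×1294 + 17×700 + 18×910 + 11×487 + 5×92 + 36×1700 + 54×1755 + 8×413 + 25×1283
  = 104748 + 43996 + 11900 + 16380 + 5357 + 460 + 61200 + 94770 + 3304 + 32075 = 374190
Sum of weights = 1806 + 1294 + 700 + 910 + 487 + 92 + 1700 + 1755 + 413 + 1283 = 10440
Weighted mean = 374190 / 10440 = 35.841954
Difference (unweighted minus weighted) = -9.241954

-9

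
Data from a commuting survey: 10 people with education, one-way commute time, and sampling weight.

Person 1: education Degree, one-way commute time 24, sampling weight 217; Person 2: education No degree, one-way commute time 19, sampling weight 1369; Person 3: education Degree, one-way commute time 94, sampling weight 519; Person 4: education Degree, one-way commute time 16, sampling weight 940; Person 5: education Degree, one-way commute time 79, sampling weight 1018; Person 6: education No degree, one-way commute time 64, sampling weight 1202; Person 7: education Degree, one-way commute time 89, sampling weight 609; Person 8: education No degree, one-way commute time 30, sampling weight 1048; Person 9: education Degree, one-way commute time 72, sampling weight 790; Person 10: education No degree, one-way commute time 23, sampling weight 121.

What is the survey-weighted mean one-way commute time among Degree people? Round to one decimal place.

63.7

Degree rows: 1, 3, 4, 5, 7, 9
Weighted sum = 260537
Sum of weights = 217 + 519 + 940 + 1018 + 609 + 790 = 4093
Weighted mean = 260537 / 4093 = 63.654288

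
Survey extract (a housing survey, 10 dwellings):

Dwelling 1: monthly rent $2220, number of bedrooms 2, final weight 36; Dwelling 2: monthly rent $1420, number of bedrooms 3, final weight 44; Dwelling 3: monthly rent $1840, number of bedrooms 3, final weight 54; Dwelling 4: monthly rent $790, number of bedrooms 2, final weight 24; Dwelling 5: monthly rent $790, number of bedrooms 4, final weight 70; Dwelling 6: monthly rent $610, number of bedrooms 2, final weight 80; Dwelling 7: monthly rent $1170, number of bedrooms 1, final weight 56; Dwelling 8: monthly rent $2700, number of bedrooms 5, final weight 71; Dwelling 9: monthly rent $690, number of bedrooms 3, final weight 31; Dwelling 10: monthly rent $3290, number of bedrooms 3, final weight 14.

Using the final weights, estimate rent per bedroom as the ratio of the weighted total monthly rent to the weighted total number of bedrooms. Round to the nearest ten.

490

Σ wᵢ·y = 689490
Σ wᵢ·x = 2×36 + 3×44 + 3×54 + 2×24 + 4×70 + 2×80 + 1×56 + 5×71 + 3×31 + 3×14
  = 72 + 132 + 162 + 48 + 280 + 160 + 56 + 355 + 93 + 42 = 1400
Ratio = 689490 / 1400 = 492.49286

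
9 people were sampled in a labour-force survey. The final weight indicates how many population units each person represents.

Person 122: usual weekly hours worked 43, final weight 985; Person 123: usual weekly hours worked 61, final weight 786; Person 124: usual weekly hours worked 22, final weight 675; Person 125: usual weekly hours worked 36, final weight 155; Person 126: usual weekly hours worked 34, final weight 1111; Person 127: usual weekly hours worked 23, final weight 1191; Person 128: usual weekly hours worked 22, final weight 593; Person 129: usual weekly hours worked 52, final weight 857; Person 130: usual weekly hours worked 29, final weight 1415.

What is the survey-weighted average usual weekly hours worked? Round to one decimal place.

35.3

Weighted sum = 43×985 + 61×786 + 22×675 + 36×155 + 34×1111 + 23×1191 + 22×593 + 52×857 + 29×1415
  = 42355 + 47946 + 14850 + 5580 + 37774 + 27393 + 13046 + 44564 + 41035 = 274543
Sum of weights = 985 + 786 + 675 + 155 + 1111 + 1191 + 593 + 857 + 1415 = 7768
Weighted mean = 274543 / 7768 = 35.342817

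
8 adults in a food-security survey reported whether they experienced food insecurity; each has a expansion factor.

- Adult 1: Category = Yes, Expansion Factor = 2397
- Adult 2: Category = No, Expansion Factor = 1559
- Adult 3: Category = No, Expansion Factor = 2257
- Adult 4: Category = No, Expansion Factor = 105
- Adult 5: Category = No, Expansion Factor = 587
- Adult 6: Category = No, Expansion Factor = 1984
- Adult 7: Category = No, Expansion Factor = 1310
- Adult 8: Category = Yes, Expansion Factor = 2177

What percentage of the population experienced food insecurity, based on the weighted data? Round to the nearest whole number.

Sum of weights for 'Yes' = 2397 + 2177 = 4574
Total weight = 2397 + 1559 + 2257 + 105 + 587 + 1984 + 1310 + 2177 = 12376
Weighted proportion = 4574 / 12376 = 0.3695863 → 36.95863%

37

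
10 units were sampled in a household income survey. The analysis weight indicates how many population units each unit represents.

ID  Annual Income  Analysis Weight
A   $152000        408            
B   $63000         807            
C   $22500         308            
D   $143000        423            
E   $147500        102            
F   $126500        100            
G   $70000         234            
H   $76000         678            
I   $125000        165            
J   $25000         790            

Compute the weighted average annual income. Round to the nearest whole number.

Weighted sum = 152000×408 + 63000×807 + 22500×308 + 143000×423 + 147500×102 + 126500×100 + 70000×234 + 76000×678 + 125000×165 + 25000×790
  = 62016000 + 50841000 + 6930000 + 60489000 + 15045000 + 12650000 + 16380000 + 51528000 + 20625000 + 19750000 = 316254000
Sum of weights = 4015
Weighted mean = 316254000 / 4015 = 78768.12

78768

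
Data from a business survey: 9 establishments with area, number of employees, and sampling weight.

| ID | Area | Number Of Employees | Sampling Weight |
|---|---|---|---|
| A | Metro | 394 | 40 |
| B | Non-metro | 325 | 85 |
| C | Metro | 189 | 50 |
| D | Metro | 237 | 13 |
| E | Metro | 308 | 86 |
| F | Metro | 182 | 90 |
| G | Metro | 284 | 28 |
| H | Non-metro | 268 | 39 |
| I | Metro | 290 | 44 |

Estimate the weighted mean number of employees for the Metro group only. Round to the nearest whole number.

262

Metro rows: A, C, D, E, F, G, I
Weighted sum = 394×40 + 189×50 + 237×13 + 308×86 + 182×90 + 284×28 + 290×44
  = 91871
Sum of weights = 40 + 50 + 13 + 86 + 90 + 28 + 44 = 351
Weighted mean = 91871 / 351 = 261.74074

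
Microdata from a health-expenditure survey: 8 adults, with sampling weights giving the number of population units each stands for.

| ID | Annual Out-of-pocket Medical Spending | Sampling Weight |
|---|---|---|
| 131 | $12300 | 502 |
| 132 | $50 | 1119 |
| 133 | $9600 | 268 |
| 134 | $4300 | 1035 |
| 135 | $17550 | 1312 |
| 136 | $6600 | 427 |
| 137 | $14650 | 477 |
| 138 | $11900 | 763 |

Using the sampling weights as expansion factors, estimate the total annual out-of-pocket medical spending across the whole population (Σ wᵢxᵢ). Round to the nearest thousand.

Weighted total = 55165400

55165000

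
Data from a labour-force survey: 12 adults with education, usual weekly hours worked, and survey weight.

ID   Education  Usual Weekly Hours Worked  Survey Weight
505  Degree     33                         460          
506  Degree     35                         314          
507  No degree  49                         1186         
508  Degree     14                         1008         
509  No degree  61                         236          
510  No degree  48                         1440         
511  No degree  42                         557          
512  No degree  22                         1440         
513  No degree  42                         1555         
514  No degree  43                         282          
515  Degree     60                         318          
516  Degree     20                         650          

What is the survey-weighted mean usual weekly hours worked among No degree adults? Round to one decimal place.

No degree rows: 507, 509, 510, 511, 512, 513, 514
Weighted sum = 49×1186 + 61×236 + 48×1440 + 42×557 + 22×1440 + 42×1555 + 43×282
  = 58114 + 14396 + 69120 + 23394 + 31680 + 65310 + 12126 = 274140
Sum of weights = 1186 + 236 + 1440 + 557 + 1440 + 1555 + 282 = 6696
Weighted mean = 274140 / 6696 = 40.94086

40.9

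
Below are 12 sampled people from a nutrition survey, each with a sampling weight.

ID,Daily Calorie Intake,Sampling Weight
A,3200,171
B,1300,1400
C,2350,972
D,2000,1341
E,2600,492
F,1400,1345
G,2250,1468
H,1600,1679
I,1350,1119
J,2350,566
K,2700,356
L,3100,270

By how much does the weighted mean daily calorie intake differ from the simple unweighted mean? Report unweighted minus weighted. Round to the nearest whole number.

Unweighted sum = 3200 + 1300 + 2350 + 2000 + 2600 + 1400 + 2250 + 1600 + 1350 + 2350 + 2700 + 3100 = 26200
Unweighted mean = 26200 / 12 = 2183.3333
Weighted sum = 3200×171 + 1300×1400 + 2350×972 + 2000×1341 + 2600×492 + 1400×1345 + 2250×1468 + 1600×1679 + 1350×1119 + 2350×566 + 2700×356 + 3100×270
  = 547200 + 1820000 + 2284200 + 2682000 + 1279200 + 1883000 + 3303000 + 2686400 + 1510650 + 1330100 + 961200 + 837000 = 21123950
Sum of weights = 171 + 1400 + 972 + 1341 + 492 + 1345 + 1468 + 1679 + 1119 + 566 + 356 + 270 = 11179
Weighted mean = 21123950 / 11179 = 1889.61
Difference (unweighted minus weighted) = 293.72335

294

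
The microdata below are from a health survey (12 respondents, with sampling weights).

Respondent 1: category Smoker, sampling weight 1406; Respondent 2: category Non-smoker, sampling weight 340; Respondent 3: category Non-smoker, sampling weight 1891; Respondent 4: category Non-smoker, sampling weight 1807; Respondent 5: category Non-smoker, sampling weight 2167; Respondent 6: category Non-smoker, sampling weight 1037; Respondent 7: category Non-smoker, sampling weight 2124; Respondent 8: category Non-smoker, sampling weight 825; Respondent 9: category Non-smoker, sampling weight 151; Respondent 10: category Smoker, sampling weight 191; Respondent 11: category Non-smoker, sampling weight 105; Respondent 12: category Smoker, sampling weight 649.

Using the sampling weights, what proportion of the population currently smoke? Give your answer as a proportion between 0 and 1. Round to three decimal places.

0.177

Sum of weights for 'Smoker' = 1406 + 191 + 649 = 2246
Total weight = 1406 + 340 + 1891 + 1807 + 2167 + 1037 + 2124 + 825 + 151 + 191 + 105 + 649 = 12693
Weighted proportion = 2246 / 12693 = 0.17694792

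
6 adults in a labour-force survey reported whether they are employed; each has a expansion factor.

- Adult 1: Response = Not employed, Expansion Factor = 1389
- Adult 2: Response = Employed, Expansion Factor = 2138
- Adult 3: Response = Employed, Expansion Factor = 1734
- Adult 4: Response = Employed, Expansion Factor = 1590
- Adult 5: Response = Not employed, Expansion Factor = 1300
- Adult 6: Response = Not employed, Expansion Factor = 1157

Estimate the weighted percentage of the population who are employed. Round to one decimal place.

58.7

Sum of weights for 'Employed' = 2138 + 1734 + 1590 = 5462
Total weight = 9308
Weighted proportion = 5462 / 9308 = 0.58680705 → 58.680705%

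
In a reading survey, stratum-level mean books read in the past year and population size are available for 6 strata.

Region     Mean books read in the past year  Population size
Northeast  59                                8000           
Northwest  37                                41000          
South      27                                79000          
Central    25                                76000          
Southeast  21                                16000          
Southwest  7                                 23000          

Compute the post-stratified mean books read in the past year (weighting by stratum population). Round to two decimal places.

26.83

Σ Nₕ·x̄ₕ = 59×8000 + 37×41000 + 27×79000 + 25×76000 + 21×16000 + 7×23000
  = 472000 + 1517000 + 2133000 + 1900000 + 336000 + 161000 = 6519000
Σ Nₕ = 8000 + 41000 + 79000 + 76000 + 16000 + 23000 = 243000
Overall mean = 6519000 / 243000 = 26.82716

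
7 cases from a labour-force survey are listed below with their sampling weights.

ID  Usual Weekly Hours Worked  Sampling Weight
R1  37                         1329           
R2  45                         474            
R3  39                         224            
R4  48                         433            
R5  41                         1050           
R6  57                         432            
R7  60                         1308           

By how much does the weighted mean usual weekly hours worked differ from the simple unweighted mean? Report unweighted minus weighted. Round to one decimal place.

Unweighted sum = 37 + 45 + 39 + 48 + 41 + 57 + 60 = 327
Unweighted mean = 327 / 7 = 46.714286
Weighted sum = 37×1329 + 45×474 + 39×224 + 48×433 + 41×1050 + 57×432 + 60×1308
  = 49173 + 21330 + 8736 + 20784 + 43050 + 24624 + 78480 = 246177
Sum of weights = 1329 + 474 + 224 + 433 + 1050 + 432 + 1308 = 5250
Weighted mean = 246177 / 5250 = 46.890857
Difference (unweighted minus weighted) = -0.17657143

-0.2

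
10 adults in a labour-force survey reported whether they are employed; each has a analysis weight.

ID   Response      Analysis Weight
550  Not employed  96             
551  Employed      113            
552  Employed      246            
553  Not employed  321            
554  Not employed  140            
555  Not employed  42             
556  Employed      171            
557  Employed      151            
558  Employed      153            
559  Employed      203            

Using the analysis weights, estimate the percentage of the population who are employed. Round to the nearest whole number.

63

Sum of weights for 'Employed' = 113 + 246 + 171 + 151 + 153 + 203 = 1037
Total weight = 96 + 113 + 246 + 321 + 140 + 42 + 171 + 151 + 153 + 203 = 1636
Weighted proportion = 1037 / 1636 = 0.63386308 → 63.386308%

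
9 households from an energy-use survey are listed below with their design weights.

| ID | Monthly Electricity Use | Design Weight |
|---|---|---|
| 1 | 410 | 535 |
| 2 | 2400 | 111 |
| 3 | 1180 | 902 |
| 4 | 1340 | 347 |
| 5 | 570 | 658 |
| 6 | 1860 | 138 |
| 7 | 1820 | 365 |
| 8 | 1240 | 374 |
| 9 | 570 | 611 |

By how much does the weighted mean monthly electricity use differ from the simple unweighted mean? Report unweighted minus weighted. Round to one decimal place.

245.2

Unweighted sum = 410 + 2400 + 1180 + 1340 + 570 + 1860 + 1820 + 1240 + 570 = 11390
Unweighted mean = 11390 / 9 = 1265.5556
Weighted sum = 410×535 + 2400×111 + 1180×902 + 1340×347 + 570×658 + 1860×138 + 1820×365 + 1240×374 + 570×611
  = 219350 + 266400 + 1064360 + 464980 + 375060 + 256680 + 664300 + 463760 + 348270 = 4123160
Sum of weights = 535 + 111 + 902 + 347 + 658 + 138 + 365 + 374 + 611 = 4041
Weighted mean = 4123160 / 4041 = 1020.3316
Difference (unweighted minus weighted) = 245.22395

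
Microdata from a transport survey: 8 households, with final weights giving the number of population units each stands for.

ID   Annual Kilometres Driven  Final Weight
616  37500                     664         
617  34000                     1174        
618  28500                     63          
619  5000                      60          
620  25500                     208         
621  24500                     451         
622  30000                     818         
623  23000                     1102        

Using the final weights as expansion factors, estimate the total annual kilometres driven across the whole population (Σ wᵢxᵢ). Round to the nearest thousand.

Weighted total = 37500×664 + 34000×1174 + 28500×63 + 5000×60 + 25500×208 + 24500×451 + 30000×818 + 23000×1102
  = 24900000 + 39916000 + 1795500 + 300000 + 5304000 + 11049500 + 24540000 + 25346000 = 133151000

133151000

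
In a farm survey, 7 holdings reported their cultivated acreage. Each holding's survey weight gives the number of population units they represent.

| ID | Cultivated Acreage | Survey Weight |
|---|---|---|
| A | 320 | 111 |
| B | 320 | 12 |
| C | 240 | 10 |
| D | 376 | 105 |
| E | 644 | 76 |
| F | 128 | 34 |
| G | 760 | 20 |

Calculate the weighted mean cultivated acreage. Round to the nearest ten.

Weighted sum = 320×111 + 320×12 + 240×10 + 376×105 + 644×76 + 128×34 + 760×20
  = 149736
Sum of weights = 368
Weighted mean = 149736 / 368 = 406.8913

410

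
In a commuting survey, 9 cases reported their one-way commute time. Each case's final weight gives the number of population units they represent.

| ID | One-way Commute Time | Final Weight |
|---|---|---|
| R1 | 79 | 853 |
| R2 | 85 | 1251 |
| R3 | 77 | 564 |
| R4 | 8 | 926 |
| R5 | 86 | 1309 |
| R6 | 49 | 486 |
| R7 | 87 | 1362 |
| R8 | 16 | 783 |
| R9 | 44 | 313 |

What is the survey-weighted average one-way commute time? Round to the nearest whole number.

64

Weighted sum = 79×853 + 85×1251 + 77×564 + 8×926 + 86×1309 + 49×486 + 87×1362 + 16×783 + 44×313
  = 67387 + 106335 + 43428 + 7408 + 112574 + 23814 + 118494 + 12528 + 13772 = 505740
Sum of weights = 853 + 1251 + 564 + 926 + 1309 + 486 + 1362 + 783 + 313 = 7847
Weighted mean = 505740 / 7847 = 64.450108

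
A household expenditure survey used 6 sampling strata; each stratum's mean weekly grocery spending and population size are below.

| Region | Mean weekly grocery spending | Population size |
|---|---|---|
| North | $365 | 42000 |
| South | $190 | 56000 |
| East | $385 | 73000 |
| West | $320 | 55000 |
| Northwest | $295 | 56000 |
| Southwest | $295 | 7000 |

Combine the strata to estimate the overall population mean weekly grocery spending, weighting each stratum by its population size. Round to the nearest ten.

310

Σ Nₕ·x̄ₕ = 365×42000 + 190×56000 + 385×73000 + 320×55000 + 295×56000 + 295×7000
  = 15330000 + 10640000 + 28105000 + 17600000 + 16520000 + 2065000 = 90260000
Σ Nₕ = 42000 + 56000 + 73000 + 55000 + 56000 + 7000 = 289000
Overall mean = 90260000 / 289000 = 312.31834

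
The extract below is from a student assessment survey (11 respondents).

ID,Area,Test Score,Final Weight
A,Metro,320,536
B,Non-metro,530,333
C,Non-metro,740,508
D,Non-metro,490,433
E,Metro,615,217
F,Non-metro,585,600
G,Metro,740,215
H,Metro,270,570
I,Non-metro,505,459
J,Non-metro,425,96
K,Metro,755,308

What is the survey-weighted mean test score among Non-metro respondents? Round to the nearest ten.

Non-metro rows: B, C, D, F, I, J
Weighted sum = 530×333 + 740×508 + 490×433 + 585×600 + 505×459 + 425×96
  = 1388175
Sum of weights = 333 + 508 + 433 + 600 + 459 + 96 = 2429
Weighted mean = 1388175 / 2429 = 571.50062

570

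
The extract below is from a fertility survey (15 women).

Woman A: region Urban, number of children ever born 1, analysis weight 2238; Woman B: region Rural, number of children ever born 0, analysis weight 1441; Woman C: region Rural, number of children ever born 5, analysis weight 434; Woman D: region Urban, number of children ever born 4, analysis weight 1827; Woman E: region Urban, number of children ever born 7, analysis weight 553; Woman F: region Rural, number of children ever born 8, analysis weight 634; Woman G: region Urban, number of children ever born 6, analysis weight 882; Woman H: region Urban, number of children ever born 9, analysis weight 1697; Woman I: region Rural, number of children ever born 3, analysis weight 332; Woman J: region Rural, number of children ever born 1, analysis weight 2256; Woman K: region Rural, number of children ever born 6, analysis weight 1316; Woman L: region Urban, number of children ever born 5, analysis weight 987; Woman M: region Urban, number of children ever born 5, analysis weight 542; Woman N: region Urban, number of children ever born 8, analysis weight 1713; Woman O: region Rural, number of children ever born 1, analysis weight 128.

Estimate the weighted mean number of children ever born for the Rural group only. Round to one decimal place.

2.8

Rural rows: B, C, F, I, J, K, O
Weighted sum = 18518
Sum of weights = 1441 + 434 + 634 + 332 + 2256 + 1316 + 128 = 6541
Weighted mean = 18518 / 6541 = 2.8310656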